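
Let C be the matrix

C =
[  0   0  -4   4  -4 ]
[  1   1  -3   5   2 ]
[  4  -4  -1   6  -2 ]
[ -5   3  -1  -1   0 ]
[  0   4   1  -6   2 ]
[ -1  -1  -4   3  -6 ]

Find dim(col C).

Row reduce to echelon form.
Swap R1 ↔ R2
R3 ← R3 − (4)·R1: [0, -8, 11, -14, -10]
R4 ← R4 + (5)·R1: [0, 8, -16, 24, 10]
R6 ← R6 + R1: [0, 0, -7, 8, -4]
Swap R2 ↔ R3
R4 ← R4 + R2: [0, 0, -5, 10, 0]
R5 ← R5 + (1/2)·R2: [0, 0, 13/2, -13, -3]
R4 ← R4 − (5/4)·R3: [0, 0, 0, 5, 5]
R5 ← R5 + (13/8)·R3: [0, 0, 0, -13/2, -19/2]
R6 ← R6 − (7/4)·R3: [0, 0, 0, 1, 3]
R5 ← R5 + (13/10)·R4: [0, 0, 0, 0, -3]
R6 ← R6 − (1/5)·R4: [0, 0, 0, 0, 2]
R6 ← R6 + (2/3)·R5: [0, 0, 0, 0, 0]
Echelon form has 5 nonzero rows, so rank(C) = 5.
The column space has dimension equal to the rank: 5.

5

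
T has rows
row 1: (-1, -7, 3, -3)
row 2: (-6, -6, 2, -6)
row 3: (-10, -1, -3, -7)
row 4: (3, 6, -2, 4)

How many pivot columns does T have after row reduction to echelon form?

Row reduce to echelon form.
R2 ← R2 − (6)·R1: [0, 36, -16, 12]
R3 ← R3 − (10)·R1: [0, 69, -33, 23]
R4 ← R4 + (3)·R1: [0, -15, 7, -5]
R3 ← R3 − (23/12)·R2: [0, 0, -7/3, 0]
R4 ← R4 + (5/12)·R2: [0, 0, 1/3, 0]
R4 ← R4 + (1/7)·R3: [0, 0, 0, 0]
Echelon form has 3 nonzero rows, so rank(T) = 3.
Each nonzero row contributes one pivot column: 3 pivot columns.

3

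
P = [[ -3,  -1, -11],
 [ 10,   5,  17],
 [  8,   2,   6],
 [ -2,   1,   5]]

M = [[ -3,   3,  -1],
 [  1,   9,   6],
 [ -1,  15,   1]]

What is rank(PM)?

First compute PM:
[[ 19, -183, -14],
 [-42, 330,  37],
 [-28, 132,  10],
 [  2,  78,  13]]
Now row reduce the product.
R2 ← R2 + (42/19)·R1: [0, -1416/19, 115/19]
R3 ← R3 + (28/19)·R1: [0, -2616/19, -202/19]
R4 ← R4 − (2/19)·R1: [0, 1848/19, 275/19]
R3 ← R3 − (109/59)·R2: [0, 0, -1287/59]
R4 ← R4 + (77/59)·R2: [0, 0, 1320/59]
R4 ← R4 + (40/39)·R3: [0, 0, 0]
3 nonzero rows, so rank(PM) = 3.

3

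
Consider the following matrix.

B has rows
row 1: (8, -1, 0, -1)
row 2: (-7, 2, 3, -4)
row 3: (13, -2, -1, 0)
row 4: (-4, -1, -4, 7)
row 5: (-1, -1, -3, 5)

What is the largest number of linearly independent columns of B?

Row reduce to echelon form.
R2 ← R2 + (7/8)·R1: [0, 9/8, 3, -39/8]
R3 ← R3 − (13/8)·R1: [0, -3/8, -1, 13/8]
R4 ← R4 + (1/2)·R1: [0, -3/2, -4, 13/2]
R5 ← R5 + (1/8)·R1: [0, -9/8, -3, 39/8]
R3 ← R3 + (1/3)·R2: [0, 0, 0, 0]
R4 ← R4 + (4/3)·R2: [0, 0, 0, 0]
R5 ← R5 + R2: [0, 0, 0, 0]
Echelon form has 2 nonzero rows, so rank(B) = 2.
The rank gives the maximum number of linearly independent columns: 2.

2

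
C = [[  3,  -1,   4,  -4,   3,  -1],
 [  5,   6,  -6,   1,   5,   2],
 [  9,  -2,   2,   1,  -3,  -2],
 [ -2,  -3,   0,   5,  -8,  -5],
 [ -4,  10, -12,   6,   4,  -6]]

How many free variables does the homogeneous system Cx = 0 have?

2

Row reduce to echelon form.
R2 ← R2 − (5/3)·R1: [0, 23/3, -38/3, 23/3, 0, 11/3]
R3 ← R3 − (3)·R1: [0, 1, -10, 13, -12, 1]
R4 ← R4 + (2/3)·R1: [0, -11/3, 8/3, 7/3, -6, -17/3]
R5 ← R5 + (4/3)·R1: [0, 26/3, -20/3, 2/3, 8, -22/3]
R3 ← R3 − (3/23)·R2: [0, 0, -192/23, 12, -12, 12/23]
R4 ← R4 + (11/23)·R2: [0, 0, -78/23, 6, -6, -90/23]
R5 ← R5 − (26/23)·R2: [0, 0, 176/23, -8, 8, -264/23]
R4 ← R4 − (13/32)·R3: [0, 0, 0, 9/8, -9/8, -33/8]
R5 ← R5 + (11/12)·R3: [0, 0, 0, 3, -3, -11]
R5 ← R5 − (8/3)·R4: [0, 0, 0, 0, 0, 0]
4 nonzero rows, so rank(C) = 4.
C has 6 columns; by rank–nullity, nullity = 6 − 4 = 2.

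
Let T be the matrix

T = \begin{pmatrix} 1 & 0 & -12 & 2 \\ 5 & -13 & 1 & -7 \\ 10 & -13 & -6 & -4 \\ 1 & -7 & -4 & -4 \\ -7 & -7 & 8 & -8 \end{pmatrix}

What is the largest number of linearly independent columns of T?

Row reduce to echelon form.
R2 ← R2 − (5)·R1: [0, -13, 61, -17]
R3 ← R3 − (10)·R1: [0, -13, 114, -24]
R4 ← R4 − R1: [0, -7, 8, -6]
R5 ← R5 + (7)·R1: [0, -7, -76, 6]
R3 ← R3 − R2: [0, 0, 53, -7]
R4 ← R4 − (7/13)·R2: [0, 0, -323/13, 41/13]
R5 ← R5 − (7/13)·R2: [0, 0, -1415/13, 197/13]
R4 ← R4 + (323/689)·R3: [0, 0, 0, -88/689]
R5 ← R5 + (1415/689)·R3: [0, 0, 0, 536/689]
R5 ← R5 + (67/11)·R4: [0, 0, 0, 0]
Echelon form has 4 nonzero rows, so rank(T) = 4.
The rank gives the maximum number of linearly independent columns: 4.

4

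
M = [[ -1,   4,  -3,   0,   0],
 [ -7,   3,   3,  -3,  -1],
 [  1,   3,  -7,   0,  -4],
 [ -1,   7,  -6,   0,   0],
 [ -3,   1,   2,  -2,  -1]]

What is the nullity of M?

Row reduce to echelon form.
R2 ← R2 − (7)·R1: [0, -25, 24, -3, -1]
R3 ← R3 + R1: [0, 7, -10, 0, -4]
R4 ← R4 − R1: [0, 3, -3, 0, 0]
R5 ← R5 − (3)·R1: [0, -11, 11, -2, -1]
R3 ← R3 + (7/25)·R2: [0, 0, -82/25, -21/25, -107/25]
R4 ← R4 + (3/25)·R2: [0, 0, -3/25, -9/25, -3/25]
R5 ← R5 − (11/25)·R2: [0, 0, 11/25, -17/25, -14/25]
R4 ← R4 − (3/82)·R3: [0, 0, 0, -27/82, 3/82]
R5 ← R5 + (11/82)·R3: [0, 0, 0, -65/82, -93/82]
R5 ← R5 − (65/27)·R4: [0, 0, 0, 0, -11/9]
5 nonzero rows, so rank(M) = 5.
M has 5 columns; by rank–nullity, nullity = 5 − 5 = 0.

0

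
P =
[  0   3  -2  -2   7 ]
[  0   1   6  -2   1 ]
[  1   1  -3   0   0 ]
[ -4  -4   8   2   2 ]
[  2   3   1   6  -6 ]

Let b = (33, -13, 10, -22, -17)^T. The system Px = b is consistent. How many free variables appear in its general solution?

0

Row reduce the augmented matrix [P | b].
Swap R1 ↔ R3
R4 ← R4 + (4)·R1: [0, 0, -4, 2, 2, 18]
R5 ← R5 − (2)·R1: [0, 1, 7, 6, -6, -37]
R3 ← R3 − (3)·R2: [0, 0, -20, 4, 4, 72]
R5 ← R5 − R2: [0, 0, 1, 8, -7, -24]
R4 ← R4 − (1/5)·R3: [0, 0, 0, 6/5, 6/5, 18/5]
R5 ← R5 + (1/20)·R3: [0, 0, 0, 41/5, -34/5, -102/5]
R5 ← R5 − (41/6)·R4: [0, 0, 0, 0, -15, -45]
The echelon form has 5 nonzero rows, and every pivot lies in the first 5 columns, so rank(P) = rank([P|b]) = 5.
The system is consistent.
Free variables = (unknowns) − (rank) = 5 − 5 = 0.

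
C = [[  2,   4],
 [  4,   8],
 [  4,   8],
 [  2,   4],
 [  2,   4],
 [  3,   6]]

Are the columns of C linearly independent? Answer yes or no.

no

Row reduce C to echelon form.
R2 ← R2 − (2)·R1: [0, 0]
R3 ← R3 − (2)·R1: [0, 0]
R4 ← R4 − R1: [0, 0]
R5 ← R5 − R1: [0, 0]
R6 ← R6 − (3/2)·R1: [0, 0]
1 pivot among 2 columns.
Only 1 < 2 pivot columns, so the columns are linearly dependent.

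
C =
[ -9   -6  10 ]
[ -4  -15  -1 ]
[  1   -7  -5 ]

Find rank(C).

3

Row reduce to echelon form.
R2 ← R2 − (4/9)·R1: [0, -37/3, -49/9]
R3 ← R3 + (1/9)·R1: [0, -23/3, -35/9]
R3 ← R3 − (23/37)·R2: [0, 0, -56/111]
Echelon form has 3 nonzero rows, so rank(C) = 3.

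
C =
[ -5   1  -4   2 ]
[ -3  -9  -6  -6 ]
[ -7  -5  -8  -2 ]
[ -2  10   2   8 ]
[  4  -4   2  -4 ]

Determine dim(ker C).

Row reduce to echelon form.
R2 ← R2 − (3/5)·R1: [0, -48/5, -18/5, -36/5]
R3 ← R3 − (7/5)·R1: [0, -32/5, -12/5, -24/5]
R4 ← R4 − (2/5)·R1: [0, 48/5, 18/5, 36/5]
R5 ← R5 + (4/5)·R1: [0, -16/5, -6/5, -12/5]
R3 ← R3 − (2/3)·R2: [0, 0, 0, 0]
R4 ← R4 + R2: [0, 0, 0, 0]
R5 ← R5 − (1/3)·R2: [0, 0, 0, 0]
2 nonzero rows, so rank(C) = 2.
C has 4 columns; by rank–nullity, nullity = 4 − 2 = 2.

2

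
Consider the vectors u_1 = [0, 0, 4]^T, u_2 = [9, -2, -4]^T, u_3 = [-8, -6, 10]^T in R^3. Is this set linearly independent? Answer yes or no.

Form the matrix with these vectors as rows and row reduce.
Swap R1 ↔ R2
R3 ← R3 + (8/9)·R1: [0, -70/9, 58/9]
Swap R2 ↔ R3
3 nonzero rows, so the 3 vectors span a space of dimension 3.
Since 3 = 3, the vectors are linearly independent.

yes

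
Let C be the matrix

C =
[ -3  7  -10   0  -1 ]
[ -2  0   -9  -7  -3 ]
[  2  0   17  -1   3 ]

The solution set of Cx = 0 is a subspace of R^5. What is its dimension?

2

Row reduce to echelon form.
R2 ← R2 − (2/3)·R1: [0, -14/3, -7/3, -7, -7/3]
R3 ← R3 + (2/3)·R1: [0, 14/3, 31/3, -1, 7/3]
R3 ← R3 + R2: [0, 0, 8, -8, 0]
3 nonzero rows, so rank(C) = 3.
C has 5 columns; by rank–nullity, nullity = 5 − 3 = 2.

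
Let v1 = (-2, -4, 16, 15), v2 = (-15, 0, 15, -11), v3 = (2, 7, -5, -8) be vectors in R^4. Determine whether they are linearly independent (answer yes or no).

yes

Form the matrix with these vectors as rows and row reduce.
R2 ← R2 − (15/2)·R1: [0, 30, -105, -247/2]
R3 ← R3 + R1: [0, 3, 11, 7]
R3 ← R3 − (1/10)·R2: [0, 0, 43/2, 387/20]
3 nonzero rows, so the 3 vectors span a space of dimension 3.
Since 3 = 3, the vectors are linearly independent.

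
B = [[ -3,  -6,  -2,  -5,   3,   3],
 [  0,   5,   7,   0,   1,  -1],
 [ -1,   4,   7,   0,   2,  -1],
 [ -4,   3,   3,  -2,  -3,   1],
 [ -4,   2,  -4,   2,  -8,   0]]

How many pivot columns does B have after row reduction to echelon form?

Row reduce to echelon form.
R3 ← R3 − (1/3)·R1: [0, 6, 23/3, 5/3, 1, -2]
R4 ← R4 − (4/3)·R1: [0, 11, 17/3, 14/3, -7, -3]
R5 ← R5 − (4/3)·R1: [0, 10, -4/3, 26/3, -12, -4]
R3 ← R3 − (6/5)·R2: [0, 0, -11/15, 5/3, -1/5, -4/5]
R4 ← R4 − (11/5)·R2: [0, 0, -146/15, 14/3, -46/5, -4/5]
R5 ← R5 − (2)·R2: [0, 0, -46/3, 26/3, -14, -2]
R4 ← R4 − (146/11)·R3: [0, 0, 0, -192/11, -72/11, 108/11]
R5 ← R5 − (230/11)·R3: [0, 0, 0, -288/11, -108/11, 162/11]
R5 ← R5 − (3/2)·R4: [0, 0, 0, 0, 0, 0]
Echelon form has 4 nonzero rows, so rank(B) = 4.
Each nonzero row contributes one pivot column: 4 pivot columns.

4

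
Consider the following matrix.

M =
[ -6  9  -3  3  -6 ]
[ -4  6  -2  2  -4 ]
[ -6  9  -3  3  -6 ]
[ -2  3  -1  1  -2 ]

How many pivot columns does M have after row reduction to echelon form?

1

Row reduce to echelon form.
R2 ← R2 − (2/3)·R1: [0, 0, 0, 0, 0]
R3 ← R3 − R1: [0, 0, 0, 0, 0]
R4 ← R4 − (1/3)·R1: [0, 0, 0, 0, 0]
Echelon form has 1 nonzero row, so rank(M) = 1.
Each nonzero row contributes one pivot column: 1 pivot columns.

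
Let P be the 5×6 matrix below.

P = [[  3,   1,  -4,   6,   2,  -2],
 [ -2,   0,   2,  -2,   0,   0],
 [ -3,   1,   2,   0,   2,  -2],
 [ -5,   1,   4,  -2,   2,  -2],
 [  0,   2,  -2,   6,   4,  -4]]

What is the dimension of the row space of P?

Row reduce to echelon form.
R2 ← R2 + (2/3)·R1: [0, 2/3, -2/3, 2, 4/3, -4/3]
R3 ← R3 + R1: [0, 2, -2, 6, 4, -4]
R4 ← R4 + (5/3)·R1: [0, 8/3, -8/3, 8, 16/3, -16/3]
R3 ← R3 − (3)·R2: [0, 0, 0, 0, 0, 0]
R4 ← R4 − (4)·R2: [0, 0, 0, 0, 0, 0]
R5 ← R5 − (3)·R2: [0, 0, 0, 0, 0, 0]
Echelon form has 2 nonzero rows, so rank(P) = 2.
The row space has dimension equal to the rank: 2.

2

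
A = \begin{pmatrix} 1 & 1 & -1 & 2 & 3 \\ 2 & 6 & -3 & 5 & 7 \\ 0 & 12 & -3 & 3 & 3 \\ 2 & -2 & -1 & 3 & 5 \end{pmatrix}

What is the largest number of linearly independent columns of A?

2

Row reduce to echelon form.
R2 ← R2 − (2)·R1: [0, 4, -1, 1, 1]
R4 ← R4 − (2)·R1: [0, -4, 1, -1, -1]
R3 ← R3 − (3)·R2: [0, 0, 0, 0, 0]
R4 ← R4 + R2: [0, 0, 0, 0, 0]
Echelon form has 2 nonzero rows, so rank(A) = 2.
The rank gives the maximum number of linearly independent columns: 2.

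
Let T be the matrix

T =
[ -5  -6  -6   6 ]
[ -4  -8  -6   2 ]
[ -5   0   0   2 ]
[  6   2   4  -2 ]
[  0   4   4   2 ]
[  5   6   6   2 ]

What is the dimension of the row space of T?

4

Row reduce to echelon form.
R2 ← R2 − (4/5)·R1: [0, -16/5, -6/5, -14/5]
R3 ← R3 − R1: [0, 6, 6, -4]
R4 ← R4 + (6/5)·R1: [0, -26/5, -16/5, 26/5]
R6 ← R6 + R1: [0, 0, 0, 8]
R3 ← R3 + (15/8)·R2: [0, 0, 15/4, -37/4]
R4 ← R4 − (13/8)·R2: [0, 0, -5/4, 39/4]
R5 ← R5 + (5/4)·R2: [0, 0, 5/2, -3/2]
R4 ← R4 + (1/3)·R3: [0, 0, 0, 20/3]
R5 ← R5 − (2/3)·R3: [0, 0, 0, 14/3]
R5 ← R5 − (7/10)·R4: [0, 0, 0, 0]
R6 ← R6 − (6/5)·R4: [0, 0, 0, 0]
Echelon form has 4 nonzero rows, so rank(T) = 4.
The row space has dimension equal to the rank: 4.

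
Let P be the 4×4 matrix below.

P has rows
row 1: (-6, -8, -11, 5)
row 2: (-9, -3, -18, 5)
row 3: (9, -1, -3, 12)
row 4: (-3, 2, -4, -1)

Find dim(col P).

Row reduce to echelon form.
R2 ← R2 − (3/2)·R1: [0, 9, -3/2, -5/2]
R3 ← R3 + (3/2)·R1: [0, -13, -39/2, 39/2]
R4 ← R4 − (1/2)·R1: [0, 6, 3/2, -7/2]
R3 ← R3 + (13/9)·R2: [0, 0, -65/3, 143/9]
R4 ← R4 − (2/3)·R2: [0, 0, 5/2, -11/6]
R4 ← R4 + (3/26)·R3: [0, 0, 0, 0]
Echelon form has 3 nonzero rows, so rank(P) = 3.
The column space has dimension equal to the rank: 3.

3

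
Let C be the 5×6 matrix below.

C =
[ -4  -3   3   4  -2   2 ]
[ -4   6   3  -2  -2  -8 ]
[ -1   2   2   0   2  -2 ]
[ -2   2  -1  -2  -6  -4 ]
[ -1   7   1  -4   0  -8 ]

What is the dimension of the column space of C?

Row reduce to echelon form.
R2 ← R2 − R1: [0, 9, 0, -6, 0, -10]
R3 ← R3 − (1/4)·R1: [0, 11/4, 5/4, -1, 5/2, -5/2]
R4 ← R4 − (1/2)·R1: [0, 7/2, -5/2, -4, -5, -5]
R5 ← R5 − (1/4)·R1: [0, 31/4, 1/4, -5, 1/2, -17/2]
R3 ← R3 − (11/36)·R2: [0, 0, 5/4, 5/6, 5/2, 5/9]
R4 ← R4 − (7/18)·R2: [0, 0, -5/2, -5/3, -5, -10/9]
R5 ← R5 − (31/36)·R2: [0, 0, 1/4, 1/6, 1/2, 1/9]
R4 ← R4 + (2)·R3: [0, 0, 0, 0, 0, 0]
R5 ← R5 − (1/5)·R3: [0, 0, 0, 0, 0, 0]
Echelon form has 3 nonzero rows, so rank(C) = 3.
The column space has dimension equal to the rank: 3.

3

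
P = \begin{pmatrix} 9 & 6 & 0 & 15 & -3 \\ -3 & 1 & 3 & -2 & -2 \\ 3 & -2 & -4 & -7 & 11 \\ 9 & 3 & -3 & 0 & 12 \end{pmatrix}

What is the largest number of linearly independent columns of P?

3

Row reduce to echelon form.
R2 ← R2 + (1/3)·R1: [0, 3, 3, 3, -3]
R3 ← R3 − (1/3)·R1: [0, -4, -4, -12, 12]
R4 ← R4 − R1: [0, -3, -3, -15, 15]
R3 ← R3 + (4/3)·R2: [0, 0, 0, -8, 8]
R4 ← R4 + R2: [0, 0, 0, -12, 12]
R4 ← R4 − (3/2)·R3: [0, 0, 0, 0, 0]
Echelon form has 3 nonzero rows, so rank(P) = 3.
The rank gives the maximum number of linearly independent columns: 3.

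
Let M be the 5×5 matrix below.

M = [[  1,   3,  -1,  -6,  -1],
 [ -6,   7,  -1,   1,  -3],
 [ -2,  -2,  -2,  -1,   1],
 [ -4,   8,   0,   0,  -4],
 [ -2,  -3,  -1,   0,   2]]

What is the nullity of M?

0

Row reduce to echelon form.
R2 ← R2 + (6)·R1: [0, 25, -7, -35, -9]
R3 ← R3 + (2)·R1: [0, 4, -4, -13, -1]
R4 ← R4 + (4)·R1: [0, 20, -4, -24, -8]
R5 ← R5 + (2)·R1: [0, 3, -3, -12, 0]
R3 ← R3 − (4/25)·R2: [0, 0, -72/25, -37/5, 11/25]
R4 ← R4 − (4/5)·R2: [0, 0, 8/5, 4, -4/5]
R5 ← R5 − (3/25)·R2: [0, 0, -54/25, -39/5, 27/25]
R4 ← R4 + (5/9)·R3: [0, 0, 0, -1/9, -5/9]
R5 ← R5 − (3/4)·R3: [0, 0, 0, -9/4, 3/4]
R5 ← R5 − (81/4)·R4: [0, 0, 0, 0, 12]
5 nonzero rows, so rank(M) = 5.
M has 5 columns; by rank–nullity, nullity = 5 − 5 = 0.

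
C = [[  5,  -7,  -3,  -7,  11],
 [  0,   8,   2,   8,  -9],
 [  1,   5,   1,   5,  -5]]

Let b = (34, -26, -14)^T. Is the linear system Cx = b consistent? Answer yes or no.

Row reduce the augmented matrix [C | b].
R3 ← R3 − (1/5)·R1: [0, 32/5, 8/5, 32/5, -36/5, -104/5]
R3 ← R3 − (4/5)·R2: [0, 0, 0, 0, 0, 0]
The echelon form has 2 nonzero rows, and every pivot lies in the first 5 columns, so rank(C) = rank([C|b]) = 2.
The system is consistent.

yes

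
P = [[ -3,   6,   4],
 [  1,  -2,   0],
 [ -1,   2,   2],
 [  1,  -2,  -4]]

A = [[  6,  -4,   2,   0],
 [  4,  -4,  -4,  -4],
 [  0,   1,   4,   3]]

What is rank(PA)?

2

First compute PA:
[[  6,  -8, -14, -12],
 [ -2,   4,  10,   8],
 [  2,  -2,  -2,  -2],
 [ -2,   0,  -6,  -4]]
Now row reduce the product.
R2 ← R2 + (1/3)·R1: [0, 4/3, 16/3, 4]
R3 ← R3 − (1/3)·R1: [0, 2/3, 8/3, 2]
R4 ← R4 + (1/3)·R1: [0, -8/3, -32/3, -8]
R3 ← R3 − (1/2)·R2: [0, 0, 0, 0]
R4 ← R4 + (2)·R2: [0, 0, 0, 0]
2 nonzero rows, so rank(PA) = 2.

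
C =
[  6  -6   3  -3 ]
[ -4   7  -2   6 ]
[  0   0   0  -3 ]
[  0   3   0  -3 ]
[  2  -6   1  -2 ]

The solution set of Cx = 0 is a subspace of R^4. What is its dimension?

Row reduce to echelon form.
R2 ← R2 + (2/3)·R1: [0, 3, 0, 4]
R5 ← R5 − (1/3)·R1: [0, -4, 0, -1]
R4 ← R4 − R2: [0, 0, 0, -7]
R5 ← R5 + (4/3)·R2: [0, 0, 0, 13/3]
R4 ← R4 − (7/3)·R3: [0, 0, 0, 0]
R5 ← R5 + (13/9)·R3: [0, 0, 0, 0]
3 nonzero rows, so rank(C) = 3.
C has 4 columns; by rank–nullity, nullity = 4 − 3 = 1.

1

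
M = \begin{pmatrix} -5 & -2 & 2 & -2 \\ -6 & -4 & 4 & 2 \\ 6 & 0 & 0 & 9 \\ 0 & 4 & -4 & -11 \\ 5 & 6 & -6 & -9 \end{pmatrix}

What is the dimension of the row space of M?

2

Row reduce to echelon form.
R2 ← R2 − (6/5)·R1: [0, -8/5, 8/5, 22/5]
R3 ← R3 + (6/5)·R1: [0, -12/5, 12/5, 33/5]
R5 ← R5 + R1: [0, 4, -4, -11]
R3 ← R3 − (3/2)·R2: [0, 0, 0, 0]
R4 ← R4 + (5/2)·R2: [0, 0, 0, 0]
R5 ← R5 + (5/2)·R2: [0, 0, 0, 0]
Echelon form has 2 nonzero rows, so rank(M) = 2.
The row space has dimension equal to the rank: 2.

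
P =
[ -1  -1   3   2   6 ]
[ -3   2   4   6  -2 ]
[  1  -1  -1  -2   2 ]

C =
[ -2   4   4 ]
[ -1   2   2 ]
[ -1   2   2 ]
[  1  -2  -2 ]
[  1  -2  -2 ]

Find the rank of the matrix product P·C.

First compute PC:
[[  8, -16, -16],
 [  4,  -8,  -8],
 [  0,   0,   0]]
Now row reduce the product.
R2 ← R2 − (1/2)·R1: [0, 0, 0]
1 nonzero row, so rank(PC) = 1.

1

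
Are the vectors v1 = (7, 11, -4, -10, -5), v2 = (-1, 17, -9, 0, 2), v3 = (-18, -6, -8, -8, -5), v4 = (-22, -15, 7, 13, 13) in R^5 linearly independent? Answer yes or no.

Form the matrix with these vectors as rows and row reduce.
R2 ← R2 + (1/7)·R1: [0, 130/7, -67/7, -10/7, 9/7]
R3 ← R3 + (18/7)·R1: [0, 156/7, -128/7, -236/7, -125/7]
R4 ← R4 + (22/7)·R1: [0, 137/7, -39/7, -129/7, -19/7]
R3 ← R3 − (6/5)·R2: [0, 0, -34/5, -32, -97/5]
R4 ← R4 − (137/130)·R2: [0, 0, 587/130, -220/13, -529/130]
R4 ← R4 + (587/884)·R3: [0, 0, 0, -8436/221, -14985/884]
4 nonzero rows, so the 4 vectors span a space of dimension 4.
Since 4 = 4, the vectors are linearly independent.

yes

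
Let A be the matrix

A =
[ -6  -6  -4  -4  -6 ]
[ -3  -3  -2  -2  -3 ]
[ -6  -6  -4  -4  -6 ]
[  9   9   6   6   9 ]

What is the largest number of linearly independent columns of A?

1

Row reduce to echelon form.
R2 ← R2 − (1/2)·R1: [0, 0, 0, 0, 0]
R3 ← R3 − R1: [0, 0, 0, 0, 0]
R4 ← R4 + (3/2)·R1: [0, 0, 0, 0, 0]
Echelon form has 1 nonzero row, so rank(A) = 1.
The rank gives the maximum number of linearly independent columns: 1.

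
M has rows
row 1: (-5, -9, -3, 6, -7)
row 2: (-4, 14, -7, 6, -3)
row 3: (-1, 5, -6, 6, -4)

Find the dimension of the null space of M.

Row reduce to echelon form.
R2 ← R2 − (4/5)·R1: [0, 106/5, -23/5, 6/5, 13/5]
R3 ← R3 − (1/5)·R1: [0, 34/5, -27/5, 24/5, -13/5]
R3 ← R3 − (17/53)·R2: [0, 0, -208/53, 234/53, -182/53]
3 nonzero rows, so rank(M) = 3.
M has 5 columns; by rank–nullity, nullity = 5 − 3 = 2.

2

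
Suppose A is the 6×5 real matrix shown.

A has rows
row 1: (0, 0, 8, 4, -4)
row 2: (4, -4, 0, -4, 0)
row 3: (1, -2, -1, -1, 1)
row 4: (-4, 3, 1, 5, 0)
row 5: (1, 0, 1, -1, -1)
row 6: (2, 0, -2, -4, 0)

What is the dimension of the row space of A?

Row reduce to echelon form.
Swap R1 ↔ R2
R3 ← R3 − (1/4)·R1: [0, -1, -1, 0, 1]
R4 ← R4 + R1: [0, -1, 1, 1, 0]
R5 ← R5 − (1/4)·R1: [0, 1, 1, 0, -1]
R6 ← R6 − (1/2)·R1: [0, 2, -2, -2, 0]
Swap R2 ↔ R3
R4 ← R4 − R2: [0, 0, 2, 1, -1]
R5 ← R5 + R2: [0, 0, 0, 0, 0]
R6 ← R6 + (2)·R2: [0, 0, -4, -2, 2]
R4 ← R4 − (1/4)·R3: [0, 0, 0, 0, 0]
R6 ← R6 + (1/2)·R3: [0, 0, 0, 0, 0]
Echelon form has 3 nonzero rows, so rank(A) = 3.
The row space has dimension equal to the rank: 3.

3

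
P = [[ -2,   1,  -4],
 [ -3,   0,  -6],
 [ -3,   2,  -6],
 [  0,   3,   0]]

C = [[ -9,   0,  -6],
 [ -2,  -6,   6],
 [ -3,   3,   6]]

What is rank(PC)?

2

First compute PC:
[[ 28, -18,  -6],
 [ 45, -18, -18],
 [ 41, -30,  -6],
 [ -6, -18,  18]]
Now row reduce the product.
R2 ← R2 − (45/28)·R1: [0, 153/14, -117/14]
R3 ← R3 − (41/28)·R1: [0, -51/14, 39/14]
R4 ← R4 + (3/14)·R1: [0, -153/7, 117/7]
R3 ← R3 + (1/3)·R2: [0, 0, 0]
R4 ← R4 + (2)·R2: [0, 0, 0]
2 nonzero rows, so rank(PC) = 2.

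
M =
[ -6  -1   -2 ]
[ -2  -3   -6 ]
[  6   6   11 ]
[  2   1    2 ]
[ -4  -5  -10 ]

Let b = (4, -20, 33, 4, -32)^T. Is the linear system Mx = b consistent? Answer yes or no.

Row reduce the augmented matrix [M | b].
R2 ← R2 − (1/3)·R1: [0, -8/3, -16/3, -64/3]
R3 ← R3 + R1: [0, 5, 9, 37]
R4 ← R4 + (1/3)·R1: [0, 2/3, 4/3, 16/3]
R5 ← R5 − (2/3)·R1: [0, -13/3, -26/3, -104/3]
R3 ← R3 + (15/8)·R2: [0, 0, -1, -3]
R4 ← R4 + (1/4)·R2: [0, 0, 0, 0]
R5 ← R5 − (13/8)·R2: [0, 0, 0, 0]
The echelon form has 3 nonzero rows, and every pivot lies in the first 3 columns, so rank(M) = rank([M|b]) = 3.
The system is consistent.

yes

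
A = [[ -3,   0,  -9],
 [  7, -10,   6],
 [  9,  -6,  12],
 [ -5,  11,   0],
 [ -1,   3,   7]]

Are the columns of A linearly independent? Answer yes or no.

Row reduce A to echelon form.
R2 ← R2 + (7/3)·R1: [0, -10, -15]
R3 ← R3 + (3)·R1: [0, -6, -15]
R4 ← R4 − (5/3)·R1: [0, 11, 15]
R5 ← R5 − (1/3)·R1: [0, 3, 10]
R3 ← R3 − (3/5)·R2: [0, 0, -6]
R4 ← R4 + (11/10)·R2: [0, 0, -3/2]
R5 ← R5 + (3/10)·R2: [0, 0, 11/2]
R4 ← R4 − (1/4)·R3: [0, 0, 0]
R5 ← R5 + (11/12)·R3: [0, 0, 0]
3 pivots among 3 columns.
Every column is a pivot column, so the columns are linearly independent.

yes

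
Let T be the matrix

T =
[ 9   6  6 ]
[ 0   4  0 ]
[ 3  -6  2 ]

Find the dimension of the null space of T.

Row reduce to echelon form.
R3 ← R3 − (1/3)·R1: [0, -8, 0]
R3 ← R3 + (2)·R2: [0, 0, 0]
2 nonzero rows, so rank(T) = 2.
T has 3 columns; by rank–nullity, nullity = 3 − 2 = 1.

1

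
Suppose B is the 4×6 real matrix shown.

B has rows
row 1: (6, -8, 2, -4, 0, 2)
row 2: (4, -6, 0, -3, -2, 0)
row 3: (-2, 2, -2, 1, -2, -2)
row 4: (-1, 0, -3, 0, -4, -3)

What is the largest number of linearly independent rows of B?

Row reduce to echelon form.
R2 ← R2 − (2/3)·R1: [0, -2/3, -4/3, -1/3, -2, -4/3]
R3 ← R3 + (1/3)·R1: [0, -2/3, -4/3, -1/3, -2, -4/3]
R4 ← R4 + (1/6)·R1: [0, -4/3, -8/3, -2/3, -4, -8/3]
R3 ← R3 − R2: [0, 0, 0, 0, 0, 0]
R4 ← R4 − (2)·R2: [0, 0, 0, 0, 0, 0]
Echelon form has 2 nonzero rows, so rank(B) = 2.
The rank gives the maximum number of linearly independent rows: 2.

2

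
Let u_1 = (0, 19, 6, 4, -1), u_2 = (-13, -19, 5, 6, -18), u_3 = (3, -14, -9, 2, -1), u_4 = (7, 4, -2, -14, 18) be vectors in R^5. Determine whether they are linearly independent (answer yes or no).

no

Form the matrix with these vectors as rows and row reduce.
Swap R1 ↔ R2
R3 ← R3 + (3/13)·R1: [0, -239/13, -102/13, 44/13, -67/13]
R4 ← R4 + (7/13)·R1: [0, -81/13, 9/13, -140/13, 108/13]
R3 ← R3 + (239/247)·R2: [0, 0, -504/247, 1792/247, -1512/247]
R4 ← R4 + (81/247)·R2: [0, 0, 657/247, -2336/247, 1971/247]
R4 ← R4 + (73/56)·R3: [0, 0, 0, 0, 0]
3 nonzero rows, so the 4 vectors span a space of dimension 3.
Since 3 < 4, the vectors are linearly dependent.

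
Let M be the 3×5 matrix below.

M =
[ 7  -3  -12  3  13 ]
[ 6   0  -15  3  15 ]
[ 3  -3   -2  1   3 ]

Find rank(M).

2

Row reduce to echelon form.
R2 ← R2 − (6/7)·R1: [0, 18/7, -33/7, 3/7, 27/7]
R3 ← R3 − (3/7)·R1: [0, -12/7, 22/7, -2/7, -18/7]
R3 ← R3 + (2/3)·R2: [0, 0, 0, 0, 0]
Echelon form has 2 nonzero rows, so rank(M) = 2.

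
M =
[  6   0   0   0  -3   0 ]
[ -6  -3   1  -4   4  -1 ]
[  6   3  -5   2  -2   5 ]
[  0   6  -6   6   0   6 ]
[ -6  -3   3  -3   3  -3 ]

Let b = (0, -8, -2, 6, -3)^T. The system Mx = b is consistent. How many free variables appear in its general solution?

Row reduce the augmented matrix [M | b].
R2 ← R2 + R1: [0, -3, 1, -4, 1, -1, -8]
R3 ← R3 − R1: [0, 3, -5, 2, 1, 5, -2]
R5 ← R5 + R1: [0, -3, 3, -3, 0, -3, -3]
R3 ← R3 + R2: [0, 0, -4, -2, 2, 4, -10]
R4 ← R4 + (2)·R2: [0, 0, -4, -2, 2, 4, -10]
R5 ← R5 − R2: [0, 0, 2, 1, -1, -2, 5]
R4 ← R4 − R3: [0, 0, 0, 0, 0, 0, 0]
R5 ← R5 + (1/2)·R3: [0, 0, 0, 0, 0, 0, 0]
The echelon form has 3 nonzero rows, and every pivot lies in the first 6 columns, so rank(M) = rank([M|b]) = 3.
The system is consistent.
Free variables = (unknowns) − (rank) = 6 − 3 = 3.

3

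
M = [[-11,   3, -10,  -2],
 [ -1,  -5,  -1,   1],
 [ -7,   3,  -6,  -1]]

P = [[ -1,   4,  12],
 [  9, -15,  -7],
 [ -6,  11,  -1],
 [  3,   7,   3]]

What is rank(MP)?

3

First compute MP:
[[ 92, -213, -149],
 [-35,  67,  27],
 [ 67, -146, -102]]
Now row reduce the product.
R2 ← R2 + (35/92)·R1: [0, -1291/92, -2731/92]
R3 ← R3 − (67/92)·R1: [0, 839/92, 599/92]
R3 ← R3 + (839/1291)·R2: [0, 0, -16500/1291]
3 nonzero rows, so rank(MP) = 3.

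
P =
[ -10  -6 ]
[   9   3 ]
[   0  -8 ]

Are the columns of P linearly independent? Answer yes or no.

yes

Row reduce P to echelon form.
R2 ← R2 + (9/10)·R1: [0, -12/5]
R3 ← R3 − (10/3)·R2: [0, 0]
2 pivots among 2 columns.
Every column is a pivot column, so the columns are linearly independent.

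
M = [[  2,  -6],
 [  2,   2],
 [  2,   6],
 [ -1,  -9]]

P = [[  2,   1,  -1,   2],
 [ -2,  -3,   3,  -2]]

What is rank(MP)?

2

First compute MP:
[[ 16,  20, -20,  16],
 [  0,  -4,   4,   0],
 [ -8, -16,  16,  -8],
 [ 16,  26, -26,  16]]
Now row reduce the product.
R3 ← R3 + (1/2)·R1: [0, -6, 6, 0]
R4 ← R4 − R1: [0, 6, -6, 0]
R3 ← R3 − (3/2)·R2: [0, 0, 0, 0]
R4 ← R4 + (3/2)·R2: [0, 0, 0, 0]
2 nonzero rows, so rank(MP) = 2.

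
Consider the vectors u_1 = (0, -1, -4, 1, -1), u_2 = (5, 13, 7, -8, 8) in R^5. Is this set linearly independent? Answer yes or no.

yes

Form the matrix with these vectors as rows and row reduce.
Swap R1 ↔ R2
2 nonzero rows, so the 2 vectors span a space of dimension 2.
Since 2 = 2, the vectors are linearly independent.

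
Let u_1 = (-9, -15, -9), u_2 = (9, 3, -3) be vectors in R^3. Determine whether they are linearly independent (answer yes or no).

yes

Form the matrix with these vectors as rows and row reduce.
R2 ← R2 + R1: [0, -12, -12]
2 nonzero rows, so the 2 vectors span a space of dimension 2.
Since 2 = 2, the vectors are linearly independent.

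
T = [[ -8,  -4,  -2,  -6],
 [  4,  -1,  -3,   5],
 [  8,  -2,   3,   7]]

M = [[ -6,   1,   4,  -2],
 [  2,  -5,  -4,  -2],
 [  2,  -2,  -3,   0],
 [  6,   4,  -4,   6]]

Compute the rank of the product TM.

3

First compute TM:
[[  0,  -8,  14, -12],
 [ -2,  35,   9,  24],
 [ -4,  40,   3,  30]]
Now row reduce the product.
Swap R1 ↔ R2
R3 ← R3 − (2)·R1: [0, -30, -15, -18]
R3 ← R3 − (15/4)·R2: [0, 0, -135/2, 27]
3 nonzero rows, so rank(TM) = 3.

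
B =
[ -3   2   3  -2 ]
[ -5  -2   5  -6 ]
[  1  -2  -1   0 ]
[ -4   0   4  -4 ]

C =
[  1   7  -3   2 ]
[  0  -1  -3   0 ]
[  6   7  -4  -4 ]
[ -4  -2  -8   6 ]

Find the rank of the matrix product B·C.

2

First compute BC:
[[ 23,   2,   7, -30],
 [ 49,  14,  49, -66],
 [ -5,   2,   7,   6],
 [ 36,   8,  28, -48]]
Now row reduce the product.
R2 ← R2 − (49/23)·R1: [0, 224/23, 784/23, -48/23]
R3 ← R3 + (5/23)·R1: [0, 56/23, 196/23, -12/23]
R4 ← R4 − (36/23)·R1: [0, 112/23, 392/23, -24/23]
R3 ← R3 − (1/4)·R2: [0, 0, 0, 0]
R4 ← R4 − (1/2)·R2: [0, 0, 0, 0]
2 nonzero rows, so rank(BC) = 2.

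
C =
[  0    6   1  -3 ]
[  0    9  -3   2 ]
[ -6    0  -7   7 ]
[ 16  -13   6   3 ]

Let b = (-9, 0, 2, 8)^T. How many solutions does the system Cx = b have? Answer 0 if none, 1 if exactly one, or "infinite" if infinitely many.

Row reduce the augmented matrix [C | b].
Swap R1 ↔ R3
R4 ← R4 + (8/3)·R1: [0, -13, -38/3, 65/3, 40/3]
R3 ← R3 − (2/3)·R2: [0, 0, 3, -13/3, -9]
R4 ← R4 + (13/9)·R2: [0, 0, -17, 221/9, 40/3]
R4 ← R4 + (17/3)·R3: [0, 0, 0, 0, -113/3]
The echelon form has 4 nonzero rows; the last pivot sits in the augmented column, so rank(C) = 3 but rank([C|b]) = 4.
Since the ranks differ, the system is inconsistent.
It has no solutions.

0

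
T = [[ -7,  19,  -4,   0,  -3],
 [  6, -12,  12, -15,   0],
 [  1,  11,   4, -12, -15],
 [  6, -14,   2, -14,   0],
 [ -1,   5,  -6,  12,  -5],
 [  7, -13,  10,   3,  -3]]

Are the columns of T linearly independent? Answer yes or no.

Row reduce T to echelon form.
R2 ← R2 + (6/7)·R1: [0, 30/7, 60/7, -15, -18/7]
R3 ← R3 + (1/7)·R1: [0, 96/7, 24/7, -12, -108/7]
R4 ← R4 + (6/7)·R1: [0, 16/7, -10/7, -14, -18/7]
R5 ← R5 − (1/7)·R1: [0, 16/7, -38/7, 12, -32/7]
R6 ← R6 + R1: [0, 6, 6, 3, -6]
R3 ← R3 − (16/5)·R2: [0, 0, -24, 36, -36/5]
R4 ← R4 − (8/15)·R2: [0, 0, -6, -6, -6/5]
R5 ← R5 − (8/15)·R2: [0, 0, -10, 20, -16/5]
R6 ← R6 − (7/5)·R2: [0, 0, -6, 24, -12/5]
R4 ← R4 − (1/4)·R3: [0, 0, 0, -15, 3/5]
R5 ← R5 − (5/12)·R3: [0, 0, 0, 5, -1/5]
R6 ← R6 − (1/4)·R3: [0, 0, 0, 15, -3/5]
R5 ← R5 + (1/3)·R4: [0, 0, 0, 0, 0]
R6 ← R6 + R4: [0, 0, 0, 0, 0]
4 pivots among 5 columns.
Only 4 < 5 pivot columns, so the columns are linearly dependent.

no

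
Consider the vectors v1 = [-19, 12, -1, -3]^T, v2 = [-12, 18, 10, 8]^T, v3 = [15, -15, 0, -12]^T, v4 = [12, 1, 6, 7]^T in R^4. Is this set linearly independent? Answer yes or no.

Form the matrix with these vectors as rows and row reduce.
R2 ← R2 − (12/19)·R1: [0, 198/19, 202/19, 188/19]
R3 ← R3 + (15/19)·R1: [0, -105/19, -15/19, -273/19]
R4 ← R4 + (12/19)·R1: [0, 163/19, 102/19, 97/19]
R3 ← R3 + (35/66)·R2: [0, 0, 160/33, -301/33]
R4 ← R4 − (163/198)·R2: [0, 0, -335/99, -301/99]
R4 ← R4 + (67/96)·R3: [0, 0, 0, -301/32]
4 nonzero rows, so the 4 vectors span a space of dimension 4.
Since 4 = 4, the vectors are linearly independent.

yes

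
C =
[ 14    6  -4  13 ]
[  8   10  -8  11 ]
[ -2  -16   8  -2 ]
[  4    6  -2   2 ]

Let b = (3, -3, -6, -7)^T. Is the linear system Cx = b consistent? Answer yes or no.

Row reduce the augmented matrix [C | b].
R2 ← R2 − (4/7)·R1: [0, 46/7, -40/7, 25/7, -33/7]
R3 ← R3 + (1/7)·R1: [0, -106/7, 52/7, -1/7, -39/7]
R4 ← R4 − (2/7)·R1: [0, 30/7, -6/7, -12/7, -55/7]
R3 ← R3 + (53/23)·R2: [0, 0, -132/23, 186/23, -378/23]
R4 ← R4 − (15/23)·R2: [0, 0, 66/23, -93/23, -110/23]
R4 ← R4 + (1/2)·R3: [0, 0, 0, 0, -13]
The echelon form has 4 nonzero rows; the last pivot sits in the augmented column, so rank(C) = 3 but rank([C|b]) = 4.
Since the ranks differ, the system is inconsistent.

no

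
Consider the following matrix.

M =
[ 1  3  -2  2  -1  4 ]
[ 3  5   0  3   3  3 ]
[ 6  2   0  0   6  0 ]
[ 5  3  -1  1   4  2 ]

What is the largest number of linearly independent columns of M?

Row reduce to echelon form.
R2 ← R2 − (3)·R1: [0, -4, 6, -3, 6, -9]
R3 ← R3 − (6)·R1: [0, -16, 12, -12, 12, -24]
R4 ← R4 − (5)·R1: [0, -12, 9, -9, 9, -18]
R3 ← R3 − (4)·R2: [0, 0, -12, 0, -12, 12]
R4 ← R4 − (3)·R2: [0, 0, -9, 0, -9, 9]
R4 ← R4 − (3/4)·R3: [0, 0, 0, 0, 0, 0]
Echelon form has 3 nonzero rows, so rank(M) = 3.
The rank gives the maximum number of linearly independent columns: 3.

3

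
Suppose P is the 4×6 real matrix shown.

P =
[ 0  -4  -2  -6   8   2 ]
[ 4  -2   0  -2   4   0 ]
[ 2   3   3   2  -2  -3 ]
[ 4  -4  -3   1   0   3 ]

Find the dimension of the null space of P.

Row reduce to echelon form.
Swap R1 ↔ R2
R3 ← R3 − (1/2)·R1: [0, 4, 3, 3, -4, -3]
R4 ← R4 − R1: [0, -2, -3, 3, -4, 3]
R3 ← R3 + R2: [0, 0, 1, -3, 4, -1]
R4 ← R4 − (1/2)·R2: [0, 0, -2, 6, -8, 2]
R4 ← R4 + (2)·R3: [0, 0, 0, 0, 0, 0]
3 nonzero rows, so rank(P) = 3.
P has 6 columns; by rank–nullity, nullity = 6 − 3 = 3.

3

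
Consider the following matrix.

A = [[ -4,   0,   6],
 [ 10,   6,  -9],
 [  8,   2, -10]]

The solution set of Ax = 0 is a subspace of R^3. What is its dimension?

Row reduce to echelon form.
R2 ← R2 + (5/2)·R1: [0, 6, 6]
R3 ← R3 + (2)·R1: [0, 2, 2]
R3 ← R3 − (1/3)·R2: [0, 0, 0]
2 nonzero rows, so rank(A) = 2.
A has 3 columns; by rank–nullity, nullity = 3 − 2 = 1.

1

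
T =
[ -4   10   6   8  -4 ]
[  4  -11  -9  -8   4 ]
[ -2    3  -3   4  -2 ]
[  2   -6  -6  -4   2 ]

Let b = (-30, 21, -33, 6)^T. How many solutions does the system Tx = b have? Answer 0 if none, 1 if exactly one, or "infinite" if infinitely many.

Row reduce the augmented matrix [T | b].
R2 ← R2 + R1: [0, -1, -3, 0, 0, -9]
R3 ← R3 − (1/2)·R1: [0, -2, -6, 0, 0, -18]
R4 ← R4 + (1/2)·R1: [0, -1, -3, 0, 0, -9]
R3 ← R3 − (2)·R2: [0, 0, 0, 0, 0, 0]
R4 ← R4 − R2: [0, 0, 0, 0, 0, 0]
The echelon form has 2 nonzero rows, and every pivot lies in the first 5 columns, so rank(T) = rank([T|b]) = 2.
The system is consistent.
rank = 2 < 5 unknowns, so there are infinitely many solutions.

infinite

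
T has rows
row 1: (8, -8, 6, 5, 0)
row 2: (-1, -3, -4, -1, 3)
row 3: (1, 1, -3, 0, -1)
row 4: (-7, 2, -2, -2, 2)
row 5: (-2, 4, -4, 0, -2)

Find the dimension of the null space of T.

0

Row reduce to echelon form.
R2 ← R2 + (1/8)·R1: [0, -4, -13/4, -3/8, 3]
R3 ← R3 − (1/8)·R1: [0, 2, -15/4, -5/8, -1]
R4 ← R4 + (7/8)·R1: [0, -5, 13/4, 19/8, 2]
R5 ← R5 + (1/4)·R1: [0, 2, -5/2, 5/4, -2]
R3 ← R3 + (1/2)·R2: [0, 0, -43/8, -13/16, 1/2]
R4 ← R4 − (5/4)·R2: [0, 0, 117/16, 91/32, -7/4]
R5 ← R5 + (1/2)·R2: [0, 0, -33/8, 17/16, -1/2]
R4 ← R4 + (117/86)·R3: [0, 0, 0, 299/172, -46/43]
R5 ← R5 − (33/43)·R3: [0, 0, 0, 145/86, -38/43]
R5 ← R5 − (290/299)·R4: [0, 0, 0, 0, 2/13]
5 nonzero rows, so rank(T) = 5.
T has 5 columns; by rank–nullity, nullity = 5 − 5 = 0.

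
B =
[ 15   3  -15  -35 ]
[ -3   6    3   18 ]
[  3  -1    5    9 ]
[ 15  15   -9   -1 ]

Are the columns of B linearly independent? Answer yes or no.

Row reduce B to echelon form.
R2 ← R2 + (1/5)·R1: [0, 33/5, 0, 11]
R3 ← R3 − (1/5)·R1: [0, -8/5, 8, 16]
R4 ← R4 − R1: [0, 12, 6, 34]
R3 ← R3 + (8/33)·R2: [0, 0, 8, 56/3]
R4 ← R4 − (20/11)·R2: [0, 0, 6, 14]
R4 ← R4 − (3/4)·R3: [0, 0, 0, 0]
3 pivots among 4 columns.
Only 3 < 4 pivot columns, so the columns are linearly dependent.

no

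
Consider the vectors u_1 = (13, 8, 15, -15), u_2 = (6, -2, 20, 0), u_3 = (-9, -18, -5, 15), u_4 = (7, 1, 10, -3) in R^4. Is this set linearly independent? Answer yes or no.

Form the matrix with these vectors as rows and row reduce.
R2 ← R2 − (6/13)·R1: [0, -74/13, 170/13, 90/13]
R3 ← R3 + (9/13)·R1: [0, -162/13, 70/13, 60/13]
R4 ← R4 − (7/13)·R1: [0, -43/13, 25/13, 66/13]
R3 ← R3 − (81/37)·R2: [0, 0, -860/37, -390/37]
R4 ← R4 − (43/74)·R2: [0, 0, -210/37, 39/37]
R4 ← R4 − (21/86)·R3: [0, 0, 0, 156/43]
4 nonzero rows, so the 4 vectors span a space of dimension 4.
Since 4 = 4, the vectors are linearly independent.

yes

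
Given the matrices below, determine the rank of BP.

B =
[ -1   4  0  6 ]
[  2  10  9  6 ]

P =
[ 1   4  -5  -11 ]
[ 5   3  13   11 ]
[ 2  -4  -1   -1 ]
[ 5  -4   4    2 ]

2

First compute BP:
[[ 49, -16,  81,  67],
 [100, -22, 135,  91]]
Now row reduce the product.
R2 ← R2 − (100/49)·R1: [0, 522/49, -1485/49, -2241/49]
2 nonzero rows, so rank(BP) = 2.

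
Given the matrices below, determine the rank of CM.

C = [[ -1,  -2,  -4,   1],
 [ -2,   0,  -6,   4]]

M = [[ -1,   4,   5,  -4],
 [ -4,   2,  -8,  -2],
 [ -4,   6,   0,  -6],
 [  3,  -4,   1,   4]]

2

First compute CM:
[[ 28, -36,  12,  36],
 [ 38, -60,  -6,  60]]
Now row reduce the product.
R2 ← R2 − (19/14)·R1: [0, -78/7, -156/7, 78/7]
2 nonzero rows, so rank(CM) = 2.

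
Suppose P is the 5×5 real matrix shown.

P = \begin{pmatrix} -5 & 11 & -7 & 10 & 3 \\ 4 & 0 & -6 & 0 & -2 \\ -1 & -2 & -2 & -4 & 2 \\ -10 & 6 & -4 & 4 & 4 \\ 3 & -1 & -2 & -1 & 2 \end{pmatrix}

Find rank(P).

5

Row reduce to echelon form.
R2 ← R2 + (4/5)·R1: [0, 44/5, -58/5, 8, 2/5]
R3 ← R3 − (1/5)·R1: [0, -21/5, -3/5, -6, 7/5]
R4 ← R4 − (2)·R1: [0, -16, 10, -16, -2]
R5 ← R5 + (3/5)·R1: [0, 28/5, -31/5, 5, 19/5]
R3 ← R3 + (21/44)·R2: [0, 0, -135/22, -24/11, 35/22]
R4 ← R4 + (20/11)·R2: [0, 0, -122/11, -16/11, -14/11]
R5 ← R5 − (7/11)·R2: [0, 0, 13/11, -1/11, 39/11]
R4 ← R4 − (244/135)·R3: [0, 0, 0, 112/45, -112/27]
R5 ← R5 + (26/135)·R3: [0, 0, 0, -23/45, 104/27]
R5 ← R5 + (23/112)·R4: [0, 0, 0, 0, 3]
Echelon form has 5 nonzero rows, so rank(P) = 5.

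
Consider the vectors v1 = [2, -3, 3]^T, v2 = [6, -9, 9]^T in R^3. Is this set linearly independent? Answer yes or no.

no

Form the matrix with these vectors as rows and row reduce.
R2 ← R2 − (3)·R1: [0, 0, 0]
1 nonzero row, so the 2 vectors span a space of dimension 1.
Since 1 < 2, the vectors are linearly dependent.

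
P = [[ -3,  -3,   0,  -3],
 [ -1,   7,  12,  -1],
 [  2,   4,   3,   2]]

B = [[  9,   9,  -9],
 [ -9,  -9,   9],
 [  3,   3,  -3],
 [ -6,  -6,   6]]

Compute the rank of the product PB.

First compute PB:
[[ 18,  18, -18],
 [-30, -30,  30],
 [-21, -21,  21]]
Now row reduce the product.
R2 ← R2 + (5/3)·R1: [0, 0, 0]
R3 ← R3 + (7/6)·R1: [0, 0, 0]
1 nonzero row, so rank(PB) = 1.

1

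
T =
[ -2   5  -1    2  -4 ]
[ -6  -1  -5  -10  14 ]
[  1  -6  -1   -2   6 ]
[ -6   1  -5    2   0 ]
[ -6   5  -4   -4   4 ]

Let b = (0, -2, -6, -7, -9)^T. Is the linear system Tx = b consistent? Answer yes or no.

Row reduce the augmented matrix [T | b].
R2 ← R2 − (3)·R1: [0, -16, -2, -16, 26, -2]
R3 ← R3 + (1/2)·R1: [0, -7/2, -3/2, -1, 4, -6]
R4 ← R4 − (3)·R1: [0, -14, -2, -4, 12, -7]
R5 ← R5 − (3)·R1: [0, -10, -1, -10, 16, -9]
R3 ← R3 − (7/32)·R2: [0, 0, -17/16, 5/2, -27/16, -89/16]
R4 ← R4 − (7/8)·R2: [0, 0, -1/4, 10, -43/4, -21/4]
R5 ← R5 − (5/8)·R2: [0, 0, 1/4, 0, -1/4, -31/4]
R4 ← R4 − (4/17)·R3: [0, 0, 0, 160/17, -176/17, -67/17]
R5 ← R5 + (4/17)·R3: [0, 0, 0, 10/17, -11/17, -154/17]
R5 ← R5 − (1/16)·R4: [0, 0, 0, 0, 0, -141/16]
The echelon form has 5 nonzero rows; the last pivot sits in the augmented column, so rank(T) = 4 but rank([T|b]) = 5.
Since the ranks differ, the system is inconsistent.

no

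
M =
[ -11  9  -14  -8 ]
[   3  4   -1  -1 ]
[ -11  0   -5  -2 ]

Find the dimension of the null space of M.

Row reduce to echelon form.
R2 ← R2 + (3/11)·R1: [0, 71/11, -53/11, -35/11]
R3 ← R3 − R1: [0, -9, 9, 6]
R3 ← R3 + (99/71)·R2: [0, 0, 162/71, 111/71]
3 nonzero rows, so rank(M) = 3.
M has 4 columns; by rank–nullity, nullity = 4 − 3 = 1.

1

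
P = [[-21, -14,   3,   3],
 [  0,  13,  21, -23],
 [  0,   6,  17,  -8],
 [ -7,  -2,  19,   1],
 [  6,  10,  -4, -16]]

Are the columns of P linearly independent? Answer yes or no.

yes

Row reduce P to echelon form.
R4 ← R4 − (1/3)·R1: [0, 8/3, 18, 0]
R5 ← R5 + (2/7)·R1: [0, 6, -22/7, -106/7]
R3 ← R3 − (6/13)·R2: [0, 0, 95/13, 34/13]
R4 ← R4 − (8/39)·R2: [0, 0, 178/13, 184/39]
R5 ← R5 − (6/13)·R2: [0, 0, -1168/91, -412/91]
R4 ← R4 − (178/95)·R3: [0, 0, 0, -52/285]
R5 ← R5 + (1168/665)·R3: [0, 0, 0, 44/665]
R5 ← R5 + (33/91)·R4: [0, 0, 0, 0]
4 pivots among 4 columns.
Every column is a pivot column, so the columns are linearly independent.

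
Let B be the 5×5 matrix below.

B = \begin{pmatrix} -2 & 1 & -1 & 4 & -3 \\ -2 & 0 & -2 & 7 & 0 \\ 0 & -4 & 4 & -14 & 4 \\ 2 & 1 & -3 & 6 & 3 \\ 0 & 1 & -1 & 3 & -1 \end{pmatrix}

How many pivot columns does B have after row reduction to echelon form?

Row reduce to echelon form.
R2 ← R2 − R1: [0, -1, -1, 3, 3]
R4 ← R4 + R1: [0, 2, -4, 10, 0]
R3 ← R3 − (4)·R2: [0, 0, 8, -26, -8]
R4 ← R4 + (2)·R2: [0, 0, -6, 16, 6]
R5 ← R5 + R2: [0, 0, -2, 6, 2]
R4 ← R4 + (3/4)·R3: [0, 0, 0, -7/2, 0]
R5 ← R5 + (1/4)·R3: [0, 0, 0, -1/2, 0]
R5 ← R5 − (1/7)·R4: [0, 0, 0, 0, 0]
Echelon form has 4 nonzero rows, so rank(B) = 4.
Each nonzero row contributes one pivot column: 4 pivot columns.

4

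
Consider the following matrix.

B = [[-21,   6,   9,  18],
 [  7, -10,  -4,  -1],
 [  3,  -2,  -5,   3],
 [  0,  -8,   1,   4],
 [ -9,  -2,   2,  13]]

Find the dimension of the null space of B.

Row reduce to echelon form.
R2 ← R2 + (1/3)·R1: [0, -8, -1, 5]
R3 ← R3 + (1/7)·R1: [0, -8/7, -26/7, 39/7]
R5 ← R5 − (3/7)·R1: [0, -32/7, -13/7, 37/7]
R3 ← R3 − (1/7)·R2: [0, 0, -25/7, 34/7]
R4 ← R4 − R2: [0, 0, 2, -1]
R5 ← R5 − (4/7)·R2: [0, 0, -9/7, 17/7]
R4 ← R4 + (14/25)·R3: [0, 0, 0, 43/25]
R5 ← R5 − (9/25)·R3: [0, 0, 0, 17/25]
R5 ← R5 − (17/43)·R4: [0, 0, 0, 0]
4 nonzero rows, so rank(B) = 4.
B has 4 columns; by rank–nullity, nullity = 4 − 4 = 0.

0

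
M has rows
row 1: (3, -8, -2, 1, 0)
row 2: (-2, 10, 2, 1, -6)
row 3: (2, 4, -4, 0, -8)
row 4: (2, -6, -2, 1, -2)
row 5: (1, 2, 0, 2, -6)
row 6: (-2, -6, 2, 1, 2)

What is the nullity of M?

1

Row reduce to echelon form.
R2 ← R2 + (2/3)·R1: [0, 14/3, 2/3, 5/3, -6]
R3 ← R3 − (2/3)·R1: [0, 28/3, -8/3, -2/3, -8]
R4 ← R4 − (2/3)·R1: [0, -2/3, -2/3, 1/3, -2]
R5 ← R5 − (1/3)·R1: [0, 14/3, 2/3, 5/3, -6]
R6 ← R6 + (2/3)·R1: [0, -34/3, 2/3, 5/3, 2]
R3 ← R3 − (2)·R2: [0, 0, -4, -4, 4]
R4 ← R4 + (1/7)·R2: [0, 0, -4/7, 4/7, -20/7]
R5 ← R5 − R2: [0, 0, 0, 0, 0]
R6 ← R6 + (17/7)·R2: [0, 0, 16/7, 40/7, -88/7]
R4 ← R4 − (1/7)·R3: [0, 0, 0, 8/7, -24/7]
R6 ← R6 + (4/7)·R3: [0, 0, 0, 24/7, -72/7]
R6 ← R6 − (3)·R4: [0, 0, 0, 0, 0]
4 nonzero rows, so rank(M) = 4.
M has 5 columns; by rank–nullity, nullity = 5 − 4 = 1.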